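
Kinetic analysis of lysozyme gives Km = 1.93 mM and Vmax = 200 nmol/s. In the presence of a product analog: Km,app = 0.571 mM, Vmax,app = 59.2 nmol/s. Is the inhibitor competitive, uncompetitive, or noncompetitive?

uncompetitive

Both Km and Vmax decrease by the same factor (~3.38-fold) — characteristic of uncompetitive inhibition.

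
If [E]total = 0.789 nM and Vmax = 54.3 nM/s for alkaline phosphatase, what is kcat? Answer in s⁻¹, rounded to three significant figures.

kcat = Vmax/[E]total = 54.3 nM/s / 0.789 nM = 68.8 s⁻¹.

68.8 s⁻¹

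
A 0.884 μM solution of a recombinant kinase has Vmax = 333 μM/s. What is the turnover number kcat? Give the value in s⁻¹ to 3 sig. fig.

kcat = Vmax/[E]total = 333 μM/s / 0.884 μM = 377 s⁻¹.

377 s⁻¹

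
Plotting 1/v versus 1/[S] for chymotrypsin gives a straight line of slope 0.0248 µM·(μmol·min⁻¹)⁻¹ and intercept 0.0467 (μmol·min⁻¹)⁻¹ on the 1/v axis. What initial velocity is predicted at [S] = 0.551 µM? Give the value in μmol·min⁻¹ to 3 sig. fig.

10.9 μmol·min⁻¹

The y-intercept is 1/Vmax, so Vmax = 1/0.0467 = 21.4 μmol·min⁻¹.
The slope is Km/Vmax, so Km = 0.0248 × 21.4 = 0.531 µM.
Then v = 21.4 × 0.551/(0.531 + 0.551) = 10.9 μmol·min⁻¹.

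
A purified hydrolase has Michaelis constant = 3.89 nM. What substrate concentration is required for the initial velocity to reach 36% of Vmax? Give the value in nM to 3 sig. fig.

v/Vmax = [S]/(Km+[S]) = 0.36, so [S] = Km·0.36/(1 − 0.36) = 3.89 × 0.5625.
[S] = 2.19 nM.

2.19 nM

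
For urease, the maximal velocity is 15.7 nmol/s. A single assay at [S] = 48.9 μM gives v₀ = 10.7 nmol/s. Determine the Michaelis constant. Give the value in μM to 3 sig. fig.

v/Vmax = 10.7/15.7 = 0.6815 = [S]/(Km+[S]).
So Km + [S] = [S]/0.6815 = 71.75 μM, giving Km = 71.75 − 48.9 = 22.9 μM.

22.9 μM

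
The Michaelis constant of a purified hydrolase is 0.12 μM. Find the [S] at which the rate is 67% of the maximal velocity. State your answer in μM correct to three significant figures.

v/Vmax = [S]/(Km+[S]) = 0.67, so [S] = Km·0.67/(1 − 0.67) = 0.12 × 2.030.
[S] = 0.244 μM.

0.244 μM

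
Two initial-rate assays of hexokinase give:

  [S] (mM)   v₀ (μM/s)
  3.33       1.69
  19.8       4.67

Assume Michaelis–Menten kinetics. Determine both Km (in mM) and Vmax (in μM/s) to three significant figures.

From v = Vmax[S]/(Km+[S]), each point gives Vmax = v(Km+[S])/[S].
Equating: 1.69(Km+3.33)/3.33 = 4.67(Km+19.8)/19.8.
0.5075·Km + 1.69 = 0.2359·Km + 4.67, so (0.5075 − 0.2359)·Km = 4.67 − 1.69.
Km = 2.980/0.2716 = 11.0 mM; then Vmax = 1.69(11.0+3.33)/3.33 = 7.26 μM/s.

Km = 11.0 mM; Vmax = 7.26 μM/s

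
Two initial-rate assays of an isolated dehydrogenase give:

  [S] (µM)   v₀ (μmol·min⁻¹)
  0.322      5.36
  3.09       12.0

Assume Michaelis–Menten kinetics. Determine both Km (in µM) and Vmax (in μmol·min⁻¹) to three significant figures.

In reciprocal form, 1/v = (Km/Vmax)·(1/[S]) + 1/Vmax. The two points give (1/[S], 1/v) = (3.106, 0.1866) and (0.3236, 0.08333).
Slope = (0.1866 − 0.08333)/(3.106 − 0.3236) = 0.03711; intercept = 0.1866 − 0.03711×3.106 = 0.07132.
Vmax = 1/intercept = 14.0 μmol·min⁻¹; Km = slope × Vmax = 0.03711 × 14.0 = 0.520 µM.

Km = 0.520 µM; Vmax = 14.0 μmol·min⁻¹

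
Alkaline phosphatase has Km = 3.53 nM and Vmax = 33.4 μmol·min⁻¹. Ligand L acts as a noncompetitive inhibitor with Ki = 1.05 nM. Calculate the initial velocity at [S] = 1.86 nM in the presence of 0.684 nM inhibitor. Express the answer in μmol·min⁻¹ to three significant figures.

6.98 μmol·min⁻¹

α = 1 + [I]/Ki = 1 + 0.684/1.05 = 1.651.
For a noncompetitive inhibitor, Vmax is reduced to Vmax/α while Km is unchanged: Km,app = 3.53 nM, Vmax,app = 20.2 μmol·min⁻¹.
v = Vmax,app·[S]/(Km,app + [S]) = 20.2 × 1.86/(3.53 + 1.86) = 6.98 μmol·min⁻¹.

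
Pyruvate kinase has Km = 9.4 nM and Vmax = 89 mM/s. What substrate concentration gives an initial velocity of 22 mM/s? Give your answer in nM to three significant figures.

The required fractional saturation is v/Vmax = 22/89 = 0.2472.
Then [S]/(Km+[S]) = 0.2472 ⇒ [S] = 9.4 × 0.2472/(1 − 0.2472) = 3.09 nM.

3.09 nM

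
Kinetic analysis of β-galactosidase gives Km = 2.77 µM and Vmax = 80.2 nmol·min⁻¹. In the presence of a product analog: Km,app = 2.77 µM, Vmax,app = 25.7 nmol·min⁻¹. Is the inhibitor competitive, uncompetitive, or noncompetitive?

noncompetitive

Vmax decreases (80.2 → 25.7 nmol·min⁻¹) while Km is unchanged — pure noncompetitive inhibition.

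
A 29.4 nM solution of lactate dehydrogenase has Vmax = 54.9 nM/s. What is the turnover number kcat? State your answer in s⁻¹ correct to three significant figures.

1.87 s⁻¹

kcat = Vmax/[E]total = 54.9 nM/s / 29.4 nM = 1.87 s⁻¹.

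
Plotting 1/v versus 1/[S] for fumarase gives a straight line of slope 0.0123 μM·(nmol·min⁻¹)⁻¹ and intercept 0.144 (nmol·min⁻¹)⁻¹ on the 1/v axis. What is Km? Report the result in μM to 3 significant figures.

0.0854 μM

y-intercept = 1/Vmax ⇒ Vmax = 6.94 nmol·min⁻¹; slope = Km/Vmax ⇒ Km = slope × Vmax.
Km = 0.0123 × 6.94 = 0.0854 μM.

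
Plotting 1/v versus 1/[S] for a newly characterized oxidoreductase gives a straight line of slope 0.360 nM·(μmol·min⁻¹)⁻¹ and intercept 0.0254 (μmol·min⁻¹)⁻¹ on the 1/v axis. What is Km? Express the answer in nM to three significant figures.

y-intercept = 1/Vmax ⇒ Vmax = 39.4 μmol·min⁻¹; slope = Km/Vmax ⇒ Km = slope × Vmax.
Km = 0.360 × 39.4 = 14.2 nM.

14.2 nM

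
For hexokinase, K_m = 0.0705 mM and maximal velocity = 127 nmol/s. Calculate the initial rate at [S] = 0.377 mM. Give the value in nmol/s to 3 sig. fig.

107 nmol/s

v = Vmax·[S]/(Km + [S]) = 127 × 0.377 / (0.0705 + 0.377)
  = 47.88 / 0.4475 = 107 nmol/s.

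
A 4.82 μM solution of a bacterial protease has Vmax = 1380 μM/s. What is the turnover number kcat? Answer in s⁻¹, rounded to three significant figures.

286 s⁻¹

kcat = Vmax/[E]total = 1380 μM/s / 4.82 μM = 286 s⁻¹.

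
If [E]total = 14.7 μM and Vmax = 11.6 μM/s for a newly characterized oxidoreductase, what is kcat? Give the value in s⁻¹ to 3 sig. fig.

kcat = Vmax/[E]total = 11.6 μM/s / 14.7 μM = 0.789 s⁻¹.

0.789 s⁻¹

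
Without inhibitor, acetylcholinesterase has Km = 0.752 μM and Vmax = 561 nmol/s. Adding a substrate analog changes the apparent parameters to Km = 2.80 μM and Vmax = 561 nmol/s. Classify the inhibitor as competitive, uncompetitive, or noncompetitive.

Km increases (0.752 → 2.80 μM) while Vmax is unchanged — the hallmark of competitive inhibition.

competitive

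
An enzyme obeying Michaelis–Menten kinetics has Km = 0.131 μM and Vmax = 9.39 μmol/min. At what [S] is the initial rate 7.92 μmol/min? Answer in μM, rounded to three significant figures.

0.706 μM

The required fractional saturation is v/Vmax = 7.92/9.39 = 0.8435.
Then [S]/(Km+[S]) = 0.8435 ⇒ [S] = 0.131 × 0.8435/(1 − 0.8435) = 0.706 μM.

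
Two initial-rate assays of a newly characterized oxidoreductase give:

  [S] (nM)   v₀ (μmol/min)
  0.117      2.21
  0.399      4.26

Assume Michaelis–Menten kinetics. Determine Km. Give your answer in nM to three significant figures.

From v = Vmax[S]/(Km+[S]), each point gives Vmax = v(Km+[S])/[S].
Equating: 2.21(Km+0.117)/0.117 = 4.26(Km+0.399)/0.399.
18.89·Km + 2.21 = 10.68·Km + 4.26, so (18.89 − 10.68)·Km = 4.26 − 2.21.
Km = 2.050/8.212 = 0.250 nM; then Vmax = 2.21(0.250+0.117)/0.117 = 6.93 μmol/min.

0.250 nM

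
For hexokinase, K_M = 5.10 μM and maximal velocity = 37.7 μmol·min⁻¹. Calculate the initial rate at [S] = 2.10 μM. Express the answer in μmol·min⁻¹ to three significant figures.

11.0 μmol·min⁻¹

v = Vmax·[S]/(Km + [S]) = 37.7 × 2.10 / (5.10 + 2.10)
  = 79.17 / 7.200 = 11.0 μmol·min⁻¹.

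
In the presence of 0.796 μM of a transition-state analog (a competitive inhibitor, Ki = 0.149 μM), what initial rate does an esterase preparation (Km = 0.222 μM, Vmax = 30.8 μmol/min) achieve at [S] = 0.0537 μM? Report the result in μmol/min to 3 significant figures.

1.13 μmol/min

α = 1 + [I]/Ki = 1 + 0.796/0.149 = 6.342.
For a competitive inhibitor, Vmax is unchanged and the apparent Km becomes α·Km: Km,app = 1.41 μM, Vmax,app = 30.8 μmol/min.
v = Vmax,app·[S]/(Km,app + [S]) = 30.8 × 0.0537/(1.41 + 0.0537) = 1.13 μmol/min.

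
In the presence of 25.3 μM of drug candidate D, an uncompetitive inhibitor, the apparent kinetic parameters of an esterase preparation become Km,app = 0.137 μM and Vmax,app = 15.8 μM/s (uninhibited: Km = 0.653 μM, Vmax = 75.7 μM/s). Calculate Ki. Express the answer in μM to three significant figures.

6.67 μM

Uncompetitive: Vmax,app = Vmax/α (and Km,app = Km/α) with α = 1 + [I]/Ki.
α = Vmax/Vmax,app = 75.7/15.8 = 4.791.
Ki = [I]/(α − 1) = 25.3/3.791 = 6.67 μM.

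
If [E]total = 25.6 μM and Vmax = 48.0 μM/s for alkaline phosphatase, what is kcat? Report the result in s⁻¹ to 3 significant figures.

kcat = Vmax/[E]total = 48.0 μM/s / 25.6 μM = 1.88 s⁻¹.

1.88 s⁻¹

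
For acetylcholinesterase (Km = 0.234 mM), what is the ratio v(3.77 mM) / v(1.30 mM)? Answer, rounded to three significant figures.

1.11

The fractional saturations are [S]/(Km+[S]) = 1.30/1.534 = 0.8475 and 3.77/4.004 = 0.9416.
v₂/v₁ is just their ratio: 0.9416/0.8475 = 1.11.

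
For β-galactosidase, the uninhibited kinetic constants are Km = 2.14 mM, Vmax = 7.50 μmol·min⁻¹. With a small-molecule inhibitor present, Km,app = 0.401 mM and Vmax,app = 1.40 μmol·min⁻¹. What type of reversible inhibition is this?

Both Km and Vmax decrease by the same factor (~5.34-fold) — characteristic of uncompetitive inhibition.

uncompetitive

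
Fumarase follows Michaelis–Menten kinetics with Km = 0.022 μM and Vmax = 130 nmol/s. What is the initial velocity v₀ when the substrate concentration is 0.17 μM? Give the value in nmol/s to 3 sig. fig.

[S]/(Km+[S]) = 0.17/0.1920 = 0.8854, the fractional saturation.
v = 0.8854 × Vmax = 0.8854 × 130 = 115 nmol/s.

115 nmol/s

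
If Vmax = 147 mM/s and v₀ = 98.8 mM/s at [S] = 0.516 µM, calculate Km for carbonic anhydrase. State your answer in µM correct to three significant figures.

0.252 µM

From v = Vmax[S]/(Km+[S]), Km = [S](Vmax − v)/v.
Km = 0.516 × (147 − 98.8) / 98.8 = 24.87/98.8 = 0.252 µM.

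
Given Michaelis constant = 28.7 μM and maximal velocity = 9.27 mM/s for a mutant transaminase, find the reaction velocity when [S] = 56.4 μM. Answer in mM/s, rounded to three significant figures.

[S]/(Km+[S]) = 56.4/85.10 = 0.6627, the fractional saturation.
v = 0.6627 × Vmax = 0.6627 × 9.27 = 6.14 mM/s.

6.14 mM/s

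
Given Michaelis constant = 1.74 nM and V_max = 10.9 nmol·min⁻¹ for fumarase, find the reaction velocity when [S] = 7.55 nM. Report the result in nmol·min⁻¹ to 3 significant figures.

8.86 nmol·min⁻¹

v = Vmax·[S]/(Km + [S]) = 10.9 × 7.55 / (1.74 + 7.55)
  = 82.30 / 9.290 = 8.86 nmol·min⁻¹.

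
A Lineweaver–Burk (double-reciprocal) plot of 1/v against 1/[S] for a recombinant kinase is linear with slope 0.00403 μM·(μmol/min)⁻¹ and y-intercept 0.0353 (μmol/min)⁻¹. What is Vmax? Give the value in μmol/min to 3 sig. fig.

28.3 μmol/min

The y-intercept of a Lineweaver–Burk plot equals 1/Vmax, so Vmax = 1/0.0353 = 28.3 μmol/min.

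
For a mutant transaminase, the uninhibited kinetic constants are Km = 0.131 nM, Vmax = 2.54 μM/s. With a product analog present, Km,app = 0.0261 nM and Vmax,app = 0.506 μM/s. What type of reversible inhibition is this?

uncompetitive

Both Km and Vmax decrease by the same factor (~5.02-fold) — characteristic of uncompetitive inhibition.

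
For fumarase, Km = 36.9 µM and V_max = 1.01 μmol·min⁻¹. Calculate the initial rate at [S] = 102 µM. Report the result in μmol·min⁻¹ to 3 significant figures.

v = Vmax·[S]/(Km + [S]) = 1.01 × 102 / (36.9 + 102)
  = 103.0 / 138.9 = 0.742 μmol·min⁻¹.

0.742 μmol·min⁻¹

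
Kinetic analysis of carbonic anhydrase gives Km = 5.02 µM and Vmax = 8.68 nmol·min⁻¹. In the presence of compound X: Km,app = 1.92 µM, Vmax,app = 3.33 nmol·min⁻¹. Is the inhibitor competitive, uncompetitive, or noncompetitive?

Both Km and Vmax decrease by the same factor (~2.61-fold) — characteristic of uncompetitive inhibition.

uncompetitive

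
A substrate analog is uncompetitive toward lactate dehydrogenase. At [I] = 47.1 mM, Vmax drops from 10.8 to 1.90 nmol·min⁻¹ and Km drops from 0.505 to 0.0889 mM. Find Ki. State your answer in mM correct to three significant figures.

10.1 mM

Uncompetitive: Vmax,app = Vmax/α (and Km,app = Km/α) with α = 1 + [I]/Ki.
α = Vmax/Vmax,app = 10.8/1.90 = 5.684.
Since α = 1 + [I]/Ki, [I]/Ki = 5.684 − 1 = 4.684 and Ki = 47.1/4.684 = 10.1 mM.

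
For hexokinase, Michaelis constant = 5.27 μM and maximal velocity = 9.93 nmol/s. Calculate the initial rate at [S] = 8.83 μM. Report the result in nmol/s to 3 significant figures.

6.22 nmol/s

v = Vmax·[S]/(Km + [S]) = 9.93 × 8.83 / (5.27 + 8.83)
  = 87.68 / 14.10 = 6.22 nmol/s.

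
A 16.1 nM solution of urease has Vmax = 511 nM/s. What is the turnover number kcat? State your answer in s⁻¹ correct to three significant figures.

kcat = Vmax/[E]total = 511 nM/s / 16.1 nM = 31.7 s⁻¹.

31.7 s⁻¹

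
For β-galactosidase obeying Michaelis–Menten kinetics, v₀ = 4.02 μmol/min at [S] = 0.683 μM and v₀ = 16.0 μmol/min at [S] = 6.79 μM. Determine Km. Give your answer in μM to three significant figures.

In reciprocal form, 1/v = (Km/Vmax)·(1/[S]) + 1/Vmax. The two points give (1/[S], 1/v) = (1.464, 0.2488) and (0.1473, 0.06250).
Slope = (0.2488 − 0.06250)/(1.464 − 0.1473) = 0.1414; intercept = 0.2488 − 0.1414×1.464 = 0.04167.
Vmax = 1/intercept = 24.0 μmol/min; Km = slope × Vmax = 0.1414 × 24.0 = 3.39 μM.

3.39 μM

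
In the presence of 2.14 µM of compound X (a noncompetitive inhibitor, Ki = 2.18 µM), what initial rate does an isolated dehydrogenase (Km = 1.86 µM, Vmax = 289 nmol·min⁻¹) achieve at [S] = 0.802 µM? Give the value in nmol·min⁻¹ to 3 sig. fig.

α = 1 + [I]/Ki = 1 + 2.14/2.18 = 1.982.
For a noncompetitive inhibitor, Vmax is reduced to Vmax/α while Km is unchanged: Km,app = 1.86 µM, Vmax,app = 146 nmol·min⁻¹.
v = Vmax,app·[S]/(Km,app + [S]) = 146 × 0.802/(1.86 + 0.802) = 43.9 nmol·min⁻¹.

43.9 nmol·min⁻¹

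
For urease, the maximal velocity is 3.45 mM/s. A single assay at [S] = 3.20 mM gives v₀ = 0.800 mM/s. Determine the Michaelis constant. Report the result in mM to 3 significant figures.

From v = Vmax[S]/(Km+[S]), Km = [S](Vmax − v)/v.
Km = 3.20 × (3.45 − 0.800) / 0.800 = 8.480/0.800 = 10.6 mM.

10.6 mM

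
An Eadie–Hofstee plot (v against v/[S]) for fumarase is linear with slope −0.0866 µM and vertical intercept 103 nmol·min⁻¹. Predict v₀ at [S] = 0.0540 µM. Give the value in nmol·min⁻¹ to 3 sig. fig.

39.6 nmol·min⁻¹

In the Eadie–Hofstee form v = Vmax − Km·(v/[S]), the slope is −Km and the intercept is Vmax, so Km = 0.0866 µM and Vmax = 103 nmol·min⁻¹.
v = 103 × 0.0540/(0.0866 + 0.0540) = 39.6 nmol·min⁻¹.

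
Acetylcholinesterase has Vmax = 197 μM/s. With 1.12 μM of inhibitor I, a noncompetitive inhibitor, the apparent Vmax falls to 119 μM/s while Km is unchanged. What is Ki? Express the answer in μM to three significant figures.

Noncompetitive: Vmax,app = Vmax/α with α = 1 + [I]/Ki.
α = Vmax/Vmax,app = 197/119 = 1.655.
Ki = [I]/(α − 1) = 1.12/0.6555 = 1.71 μM.

1.71 μM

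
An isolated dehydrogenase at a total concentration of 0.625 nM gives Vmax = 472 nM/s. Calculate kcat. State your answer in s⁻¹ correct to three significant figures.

kcat = Vmax/[E]total = 472 nM/s / 0.625 nM = 755 s⁻¹.

755 s⁻¹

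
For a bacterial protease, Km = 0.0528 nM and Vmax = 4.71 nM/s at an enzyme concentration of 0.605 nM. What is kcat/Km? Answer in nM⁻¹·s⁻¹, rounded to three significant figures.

147 nM⁻¹·s⁻¹

kcat = Vmax/[E]total = 4.71/0.605 = 7.79 s⁻¹.
kcat/Km = 7.79/0.0528 = 147 nM⁻¹·s⁻¹.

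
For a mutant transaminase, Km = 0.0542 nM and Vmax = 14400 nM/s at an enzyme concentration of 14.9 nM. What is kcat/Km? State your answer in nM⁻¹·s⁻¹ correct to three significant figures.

17800 nM⁻¹·s⁻¹

kcat = Vmax/[E]total = 14400/14.9 = 966 s⁻¹.
kcat/Km = 966/0.0542 = 17800 nM⁻¹·s⁻¹.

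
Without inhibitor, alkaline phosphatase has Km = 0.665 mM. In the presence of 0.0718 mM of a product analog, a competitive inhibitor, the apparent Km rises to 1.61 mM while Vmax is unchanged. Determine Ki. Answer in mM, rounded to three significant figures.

0.0505 mM

Competitive: Km,app = α·Km with α = 1 + [I]/Ki.
α = Km,app/Km = 1.61/0.665 = 2.421.
Since α = 1 + [I]/Ki, [I]/Ki = 2.421 − 1 = 1.421 and Ki = 0.0718/1.421 = 0.0505 mM.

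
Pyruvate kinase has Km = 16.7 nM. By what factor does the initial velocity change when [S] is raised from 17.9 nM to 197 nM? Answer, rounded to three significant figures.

The fractional saturations are [S]/(Km+[S]) = 17.9/34.60 = 0.5173 and 197/213.7 = 0.9219.
v₂/v₁ is just their ratio: 0.9219/0.5173 = 1.78.

1.78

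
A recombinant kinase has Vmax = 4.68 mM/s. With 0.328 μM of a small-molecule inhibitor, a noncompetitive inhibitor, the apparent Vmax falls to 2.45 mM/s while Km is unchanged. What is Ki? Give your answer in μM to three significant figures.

Noncompetitive: Vmax,app = Vmax/α with α = 1 + [I]/Ki.
α = Vmax/Vmax,app = 4.68/2.45 = 1.910.
Ki = [I]/(α − 1) = 0.328/0.9102 = 0.360 μM.

0.360 μM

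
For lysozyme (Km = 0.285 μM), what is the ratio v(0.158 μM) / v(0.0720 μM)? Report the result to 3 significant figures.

1.77

The fractional saturations are [S]/(Km+[S]) = 0.0720/0.3570 = 0.2017 and 0.158/0.4430 = 0.3567.
v₂/v₁ is just their ratio: 0.3567/0.2017 = 1.77.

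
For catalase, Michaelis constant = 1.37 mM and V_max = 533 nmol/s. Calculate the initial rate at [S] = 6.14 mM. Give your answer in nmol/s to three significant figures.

436 nmol/s

v = Vmax·[S]/(Km + [S]) = 533 × 6.14 / (1.37 + 6.14)
  = 3273 / 7.510 = 436 nmol/s.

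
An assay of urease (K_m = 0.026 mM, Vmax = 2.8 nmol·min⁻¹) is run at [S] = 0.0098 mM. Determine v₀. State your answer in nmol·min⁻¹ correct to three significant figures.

v = Vmax·[S]/(Km + [S]) = 2.8 × 0.0098 / (0.026 + 0.0098)
  = 0.02744 / 0.03580 = 0.766 nmol·min⁻¹.

0.766 nmol·min⁻¹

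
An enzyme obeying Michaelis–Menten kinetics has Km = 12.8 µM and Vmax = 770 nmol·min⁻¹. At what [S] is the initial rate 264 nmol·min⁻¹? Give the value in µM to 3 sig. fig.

Rearranging v = Vmax[S]/(Km+[S]) gives [S] = Km·v/(Vmax − v).
[S] = 12.8 × 264 / (770 − 264) = 3379/506.0 = 6.68 µM.

6.68 µM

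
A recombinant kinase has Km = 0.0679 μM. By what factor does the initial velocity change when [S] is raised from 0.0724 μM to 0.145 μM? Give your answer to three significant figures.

1.32

The fractional saturations are [S]/(Km+[S]) = 0.0724/0.1403 = 0.5160 and 0.145/0.2129 = 0.6811.
v₂/v₁ is just their ratio: 0.6811/0.5160 = 1.32.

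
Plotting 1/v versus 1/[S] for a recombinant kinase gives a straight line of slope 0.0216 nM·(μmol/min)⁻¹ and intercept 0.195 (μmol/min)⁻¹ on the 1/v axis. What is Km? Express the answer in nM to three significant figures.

y-intercept = 1/Vmax ⇒ Vmax = 5.13 μmol/min; slope = Km/Vmax ⇒ Km = slope × Vmax.
Km = 0.0216 × 5.13 = 0.111 nM.

0.111 nM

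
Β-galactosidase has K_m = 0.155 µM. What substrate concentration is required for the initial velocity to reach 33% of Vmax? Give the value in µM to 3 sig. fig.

v/Vmax = [S]/(Km+[S]) = 0.33, so [S] = Km·0.33/(1 − 0.33) = 0.155 × 0.4925.
[S] = 0.0763 µM.

0.0763 µM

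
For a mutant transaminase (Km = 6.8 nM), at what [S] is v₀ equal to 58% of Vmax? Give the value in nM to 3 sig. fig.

9.39 nM

v/Vmax = [S]/(Km+[S]) = 0.58, so [S] = Km·0.58/(1 − 0.58) = 6.8 × 1.381.
[S] = 9.39 nM.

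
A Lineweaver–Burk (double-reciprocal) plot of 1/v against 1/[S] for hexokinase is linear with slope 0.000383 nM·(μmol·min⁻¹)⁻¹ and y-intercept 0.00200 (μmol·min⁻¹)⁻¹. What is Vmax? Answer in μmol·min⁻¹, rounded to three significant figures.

500 μmol·min⁻¹

The y-intercept of a Lineweaver–Burk plot equals 1/Vmax, so Vmax = 1/0.00200 = 500 μmol·min⁻¹.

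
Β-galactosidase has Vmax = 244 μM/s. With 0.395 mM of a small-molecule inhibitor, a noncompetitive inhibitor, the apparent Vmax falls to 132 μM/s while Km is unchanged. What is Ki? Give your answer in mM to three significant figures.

Noncompetitive: Vmax,app = Vmax/α with α = 1 + [I]/Ki.
α = Vmax/Vmax,app = 244/132 = 1.848.
Ki = [I]/(α − 1) = 0.395/0.8485 = 0.466 mM.

0.466 mM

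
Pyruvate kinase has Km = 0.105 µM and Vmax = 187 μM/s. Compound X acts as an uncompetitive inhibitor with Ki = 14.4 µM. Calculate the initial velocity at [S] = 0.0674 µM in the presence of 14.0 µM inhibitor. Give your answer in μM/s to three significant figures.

53.0 μM/s

With α = 1 + [I]/Ki = 1 + 14.0/14.4 = 1.972, the uncompetitive rate law is v = (Vmax/α)·[S] / (Km/α + [S]).
v = (187/1.972)×0.0674 / (0.105/1.972 + 0.0674) = 6.391/0.1206 = 53.0 μM/s.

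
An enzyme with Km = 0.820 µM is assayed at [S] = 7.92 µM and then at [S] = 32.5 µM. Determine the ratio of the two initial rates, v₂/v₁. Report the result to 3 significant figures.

1.08

Since Vmax cancels, v₂/v₁ = [S]₂(Km+[S]₁) / [S]₁(Km+[S]₂).
= 32.5×(0.820+7.92) / (7.92×(0.820+32.5)) = 284.0/263.9 = 1.08.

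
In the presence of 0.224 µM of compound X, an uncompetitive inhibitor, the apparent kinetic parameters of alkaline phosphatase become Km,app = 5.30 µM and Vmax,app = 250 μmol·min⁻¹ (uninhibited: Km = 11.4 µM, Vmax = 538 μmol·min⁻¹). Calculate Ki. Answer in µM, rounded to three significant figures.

Uncompetitive: Vmax,app = Vmax/α (and Km,app = Km/α) with α = 1 + [I]/Ki.
α = Vmax/Vmax,app = 538/250 = 2.152.
Since α = 1 + [I]/Ki, [I]/Ki = 2.152 − 1 = 1.152 and Ki = 0.224/1.152 = 0.194 µM.

0.194 µM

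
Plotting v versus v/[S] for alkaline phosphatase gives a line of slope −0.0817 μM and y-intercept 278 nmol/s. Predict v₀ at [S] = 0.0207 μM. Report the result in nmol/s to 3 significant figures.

56.2 nmol/s

In the Eadie–Hofstee form v = Vmax − Km·(v/[S]), the slope is −Km and the intercept is Vmax, so Km = 0.0817 μM and Vmax = 278 nmol/s.
v = 278 × 0.0207/(0.0817 + 0.0207) = 56.2 nmol/s.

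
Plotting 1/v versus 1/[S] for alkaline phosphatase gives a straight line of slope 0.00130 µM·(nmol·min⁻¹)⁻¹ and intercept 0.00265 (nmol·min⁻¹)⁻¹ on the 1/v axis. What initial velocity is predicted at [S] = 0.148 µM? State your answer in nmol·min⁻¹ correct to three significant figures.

87.5 nmol·min⁻¹

The y-intercept is 1/Vmax, so Vmax = 1/0.00265 = 377 nmol·min⁻¹.
The slope is Km/Vmax, so Km = 0.00130 × 377 = 0.491 µM.
Then v = 377 × 0.148/(0.491 + 0.148) = 87.5 nmol·min⁻¹.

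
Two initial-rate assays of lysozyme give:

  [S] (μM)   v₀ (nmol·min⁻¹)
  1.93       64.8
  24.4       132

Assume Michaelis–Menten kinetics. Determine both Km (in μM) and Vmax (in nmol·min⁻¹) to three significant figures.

Km = 2.39 μM; Vmax = 145 nmol·min⁻¹

In reciprocal form, 1/v = (Km/Vmax)·(1/[S]) + 1/Vmax. The two points give (1/[S], 1/v) = (0.5181, 0.01543) and (0.04098, 0.007576).
Slope = (0.01543 − 0.007576)/(0.5181 − 0.04098) = 0.01647; intercept = 0.01543 − 0.01647×0.5181 = 0.006901.
Vmax = 1/intercept = 145 nmol·min⁻¹; Km = slope × Vmax = 0.01647 × 145 = 2.39 μM.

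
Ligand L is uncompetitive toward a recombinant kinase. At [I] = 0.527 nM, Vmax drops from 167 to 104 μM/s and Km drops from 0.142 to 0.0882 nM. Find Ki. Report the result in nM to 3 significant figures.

0.870 nM

Uncompetitive: Vmax,app = Vmax/α (and Km,app = Km/α) with α = 1 + [I]/Ki.
α = Vmax/Vmax,app = 167/104 = 1.606.
Ki = [I]/(α − 1) = 0.527/0.6058 = 0.870 nM.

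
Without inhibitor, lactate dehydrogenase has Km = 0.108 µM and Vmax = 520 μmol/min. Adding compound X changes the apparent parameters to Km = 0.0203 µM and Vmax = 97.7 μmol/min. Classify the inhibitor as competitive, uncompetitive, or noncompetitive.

uncompetitive

Both Km and Vmax decrease by the same factor (~5.32-fold) — characteristic of uncompetitive inhibition.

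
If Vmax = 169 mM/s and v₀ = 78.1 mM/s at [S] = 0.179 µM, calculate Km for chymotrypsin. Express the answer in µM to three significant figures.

v/Vmax = 78.1/169 = 0.4621 = [S]/(Km+[S]).
So Km + [S] = [S]/0.4621 = 0.3873 µM, giving Km = 0.3873 − 0.179 = 0.208 µM.

0.208 µM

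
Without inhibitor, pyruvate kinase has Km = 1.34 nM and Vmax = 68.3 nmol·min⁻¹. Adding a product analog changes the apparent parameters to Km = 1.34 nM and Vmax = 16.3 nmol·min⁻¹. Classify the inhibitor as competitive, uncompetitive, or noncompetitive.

noncompetitive

Vmax decreases (68.3 → 16.3 nmol·min⁻¹) while Km is unchanged — pure noncompetitive inhibition.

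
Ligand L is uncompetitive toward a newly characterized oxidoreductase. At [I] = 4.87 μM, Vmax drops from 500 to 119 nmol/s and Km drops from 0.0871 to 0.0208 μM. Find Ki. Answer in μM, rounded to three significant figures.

Uncompetitive: Vmax,app = Vmax/α (and Km,app = Km/α) with α = 1 + [I]/Ki.
α = Vmax/Vmax,app = 500/119 = 4.202.
Since α = 1 + [I]/Ki, [I]/Ki = 4.202 − 1 = 3.202 and Ki = 4.87/3.202 = 1.52 μM.

1.52 μM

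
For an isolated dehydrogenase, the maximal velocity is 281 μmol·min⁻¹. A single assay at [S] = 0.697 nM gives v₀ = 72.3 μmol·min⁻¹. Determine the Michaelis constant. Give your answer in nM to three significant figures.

2.01 nM

From v = Vmax[S]/(Km+[S]), Km = [S](Vmax − v)/v.
Km = 0.697 × (281 − 72.3) / 72.3 = 145.5/72.3 = 2.01 nM.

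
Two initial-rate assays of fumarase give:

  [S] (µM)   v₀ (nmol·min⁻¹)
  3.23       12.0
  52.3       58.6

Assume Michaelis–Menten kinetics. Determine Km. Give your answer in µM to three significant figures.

18.0 µM

From v = Vmax[S]/(Km+[S]), each point gives Vmax = v(Km+[S])/[S].
Equating: 12.0(Km+3.23)/3.23 = 58.6(Km+52.3)/52.3.
3.715·Km + 12.0 = 1.120·Km + 58.6, so (3.715 − 1.120)·Km = 58.6 − 12.0.
Km = 46.60/2.595 = 18.0 µM; then Vmax = 12.0(18.0+3.23)/3.23 = 78.7 nmol·min⁻¹.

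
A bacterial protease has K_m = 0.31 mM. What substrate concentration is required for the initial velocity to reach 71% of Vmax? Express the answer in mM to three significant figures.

0.759 mM

v/Vmax = [S]/(Km+[S]) = 0.71, so [S] = Km·0.71/(1 − 0.71) = 0.31 × 2.448.
[S] = 0.759 mM.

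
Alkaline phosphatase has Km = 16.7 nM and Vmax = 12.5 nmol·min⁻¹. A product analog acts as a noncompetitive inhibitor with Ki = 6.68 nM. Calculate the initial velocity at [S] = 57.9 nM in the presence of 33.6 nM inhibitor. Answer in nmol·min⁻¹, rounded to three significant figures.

α = 1 + [I]/Ki = 1 + 33.6/6.68 = 6.030.
For a noncompetitive inhibitor, Vmax is reduced to Vmax/α while Km is unchanged: Km,app = 16.7 nM, Vmax,app = 2.07 nmol·min⁻¹.
v = Vmax,app·[S]/(Km,app + [S]) = 2.07 × 57.9/(16.7 + 57.9) = 1.61 nmol·min⁻¹.

1.61 nmol·min⁻¹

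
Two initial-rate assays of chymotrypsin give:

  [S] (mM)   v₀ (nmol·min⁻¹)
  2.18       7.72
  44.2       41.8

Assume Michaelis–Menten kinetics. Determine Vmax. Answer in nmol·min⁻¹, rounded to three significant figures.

54.2 nmol·min⁻¹

In reciprocal form, 1/v = (Km/Vmax)·(1/[S]) + 1/Vmax. The two points give (1/[S], 1/v) = (0.4587, 0.1295) and (0.02262, 0.02392).
Slope = (0.1295 − 0.02392)/(0.4587 − 0.02262) = 0.2422; intercept = 0.1295 − 0.2422×0.4587 = 0.01844.
Vmax = 1/intercept = 54.2 nmol·min⁻¹; Km = slope × Vmax = 0.2422 × 54.2 = 13.1 mM.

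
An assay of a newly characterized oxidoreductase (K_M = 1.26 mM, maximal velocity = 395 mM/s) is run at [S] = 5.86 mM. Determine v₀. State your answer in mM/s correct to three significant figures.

325 mM/s

v = Vmax·[S]/(Km + [S]) = 395 × 5.86 / (1.26 + 5.86)
  = 2315 / 7.120 = 325 mM/s.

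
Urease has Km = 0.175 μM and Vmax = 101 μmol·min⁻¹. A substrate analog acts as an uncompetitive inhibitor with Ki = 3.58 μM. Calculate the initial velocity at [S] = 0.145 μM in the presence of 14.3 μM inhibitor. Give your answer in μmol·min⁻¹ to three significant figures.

16.3 μmol·min⁻¹

α = 1 + [I]/Ki = 1 + 14.3/3.58 = 4.994.
For an uncompetitive inhibitor, both parameters are divided by α, giving Vmax/α and Km/α: Km,app = 0.0350 μM, Vmax,app = 20.2 μmol·min⁻¹.
v = Vmax,app·[S]/(Km,app + [S]) = 20.2 × 0.145/(0.0350 + 0.145) = 16.3 μmol·min⁻¹.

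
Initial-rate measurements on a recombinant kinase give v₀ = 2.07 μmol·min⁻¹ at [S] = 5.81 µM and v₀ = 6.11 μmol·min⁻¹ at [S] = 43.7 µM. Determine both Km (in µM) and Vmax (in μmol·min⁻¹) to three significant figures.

Km = 18.7 µM; Vmax = 8.72 μmol·min⁻¹

In reciprocal form, 1/v = (Km/Vmax)·(1/[S]) + 1/Vmax. The two points give (1/[S], 1/v) = (0.1721, 0.4831) and (0.02288, 0.1637).
Slope = (0.4831 − 0.1637)/(0.1721 − 0.02288) = 2.140; intercept = 0.4831 − 2.140×0.1721 = 0.1147.
Vmax = 1/intercept = 8.72 μmol·min⁻¹; Km = slope × Vmax = 2.140 × 8.72 = 18.7 µM.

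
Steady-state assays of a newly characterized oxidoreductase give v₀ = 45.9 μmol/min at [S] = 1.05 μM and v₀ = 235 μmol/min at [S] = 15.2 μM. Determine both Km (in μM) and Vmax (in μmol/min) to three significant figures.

In reciprocal form, 1/v = (Km/Vmax)·(1/[S]) + 1/Vmax. The two points give (1/[S], 1/v) = (0.9524, 0.02179) and (0.06579, 0.004255).
Slope = (0.02179 − 0.004255)/(0.9524 − 0.06579) = 0.01977; intercept = 0.02179 − 0.01977×0.9524 = 0.002954.
Vmax = 1/intercept = 338 μmol/min; Km = slope × Vmax = 0.01977 × 338 = 6.69 μM.

Km = 6.69 μM; Vmax = 338 μmol/min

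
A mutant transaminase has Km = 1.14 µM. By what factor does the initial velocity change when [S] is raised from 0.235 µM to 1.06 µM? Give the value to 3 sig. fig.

Since Vmax cancels, v₂/v₁ = [S]₂(Km+[S]₁) / [S]₁(Km+[S]₂).
= 1.06×(1.14+0.235) / (0.235×(1.14+1.06)) = 1.458/0.5170 = 2.82.

2.82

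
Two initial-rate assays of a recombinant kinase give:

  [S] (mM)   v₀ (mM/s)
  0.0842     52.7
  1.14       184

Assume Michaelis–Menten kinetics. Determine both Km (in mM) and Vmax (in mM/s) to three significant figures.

In reciprocal form, 1/v = (Km/Vmax)·(1/[S]) + 1/Vmax. The two points give (1/[S], 1/v) = (11.88, 0.01898) and (0.8772, 0.005435).
Slope = (0.01898 − 0.005435)/(11.88 − 0.8772) = 0.001231; intercept = 0.01898 − 0.001231×11.88 = 0.004355.
Vmax = 1/intercept = 230 mM/s; Km = slope × Vmax = 0.001231 × 230 = 0.283 mM.

Km = 0.283 mM; Vmax = 230 mM/s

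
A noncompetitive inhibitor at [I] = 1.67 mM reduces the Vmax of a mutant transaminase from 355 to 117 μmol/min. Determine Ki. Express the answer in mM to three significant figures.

Noncompetitive: Vmax,app = Vmax/α with α = 1 + [I]/Ki.
α = Vmax/Vmax,app = 355/117 = 3.034.
Since α = 1 + [I]/Ki, [I]/Ki = 3.034 − 1 = 2.034 and Ki = 1.67/2.034 = 0.821 mM.

0.821 mM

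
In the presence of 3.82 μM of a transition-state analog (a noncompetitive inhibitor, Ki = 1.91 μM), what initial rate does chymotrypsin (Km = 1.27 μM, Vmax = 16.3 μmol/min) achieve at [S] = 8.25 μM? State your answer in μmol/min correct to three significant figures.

α = 1 + [I]/Ki = 1 + 3.82/1.91 = 3.000.
For a noncompetitive inhibitor, Vmax is reduced to Vmax/α while Km is unchanged: Km,app = 1.27 μM, Vmax,app = 5.43 μmol/min.
v = Vmax,app·[S]/(Km,app + [S]) = 5.43 × 8.25/(1.27 + 8.25) = 4.71 μmol/min.

4.71 μmol/min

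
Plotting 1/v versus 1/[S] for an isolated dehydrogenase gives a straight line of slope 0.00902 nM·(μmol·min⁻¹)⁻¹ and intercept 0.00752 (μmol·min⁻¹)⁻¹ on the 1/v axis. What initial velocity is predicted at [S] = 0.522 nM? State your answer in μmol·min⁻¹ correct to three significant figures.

The y-intercept is 1/Vmax, so Vmax = 1/0.00752 = 133 μmol·min⁻¹.
The slope is Km/Vmax, so Km = 0.00902 × 133 = 1.20 nM.
Then v = 133 × 0.522/(1.20 + 0.522) = 40.3 μmol·min⁻¹.

40.3 μmol·min⁻¹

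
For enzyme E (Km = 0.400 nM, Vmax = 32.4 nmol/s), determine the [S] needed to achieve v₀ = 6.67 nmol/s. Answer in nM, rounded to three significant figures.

0.104 nM

The required fractional saturation is v/Vmax = 6.67/32.4 = 0.2059.
Then [S]/(Km+[S]) = 0.2059 ⇒ [S] = 0.400 × 0.2059/(1 − 0.2059) = 0.104 nM.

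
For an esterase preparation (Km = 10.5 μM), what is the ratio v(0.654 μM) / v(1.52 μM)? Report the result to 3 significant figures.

0.464

The fractional saturations are [S]/(Km+[S]) = 1.52/12.02 = 0.1265 and 0.654/11.15 = 0.05863.
v₂/v₁ is just their ratio: 0.05863/0.1265 = 0.464.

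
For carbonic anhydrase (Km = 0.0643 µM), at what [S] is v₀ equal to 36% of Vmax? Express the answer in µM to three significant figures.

0.0362 µM

v/Vmax = [S]/(Km+[S]) = 0.36, so [S] = Km·0.36/(1 − 0.36) = 0.0643 × 0.5625.
[S] = 0.0362 µM.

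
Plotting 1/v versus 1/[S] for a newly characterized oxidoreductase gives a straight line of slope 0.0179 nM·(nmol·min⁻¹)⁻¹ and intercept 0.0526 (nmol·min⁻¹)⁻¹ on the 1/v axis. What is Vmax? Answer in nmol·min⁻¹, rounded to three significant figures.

19.0 nmol·min⁻¹

The y-intercept of a Lineweaver–Burk plot equals 1/Vmax, so Vmax = 1/0.0526 = 19.0 nmol·min⁻¹.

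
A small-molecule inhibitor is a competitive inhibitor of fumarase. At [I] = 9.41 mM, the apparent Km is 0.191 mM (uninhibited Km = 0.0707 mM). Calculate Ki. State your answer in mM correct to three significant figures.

Competitive: Km,app = α·Km with α = 1 + [I]/Ki.
α = Km,app/Km = 0.191/0.0707 = 2.702.
Since α = 1 + [I]/Ki, [I]/Ki = 2.702 − 1 = 1.702 and Ki = 9.41/1.702 = 5.53 mM.

5.53 mM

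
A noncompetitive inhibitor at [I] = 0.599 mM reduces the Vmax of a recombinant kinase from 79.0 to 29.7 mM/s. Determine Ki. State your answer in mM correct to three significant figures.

Noncompetitive: Vmax,app = Vmax/α with α = 1 + [I]/Ki.
α = Vmax/Vmax,app = 79.0/29.7 = 2.660.
Since α = 1 + [I]/Ki, [I]/Ki = 2.660 − 1 = 1.660 and Ki = 0.599/1.660 = 0.361 mM.

0.361 mM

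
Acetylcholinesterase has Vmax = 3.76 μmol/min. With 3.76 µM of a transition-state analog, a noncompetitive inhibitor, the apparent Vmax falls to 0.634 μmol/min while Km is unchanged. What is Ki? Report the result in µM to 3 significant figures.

Noncompetitive: Vmax,app = Vmax/α with α = 1 + [I]/Ki.
α = Vmax/Vmax,app = 3.76/0.634 = 5.931.
Since α = 1 + [I]/Ki, [I]/Ki = 5.931 − 1 = 4.931 and Ki = 3.76/4.931 = 0.763 µM.

0.763 µM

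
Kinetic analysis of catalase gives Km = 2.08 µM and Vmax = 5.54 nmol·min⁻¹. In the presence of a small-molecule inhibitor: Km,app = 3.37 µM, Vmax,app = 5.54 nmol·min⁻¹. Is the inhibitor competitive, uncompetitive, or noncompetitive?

competitive

Km increases (2.08 → 3.37 µM) while Vmax is unchanged — the hallmark of competitive inhibition.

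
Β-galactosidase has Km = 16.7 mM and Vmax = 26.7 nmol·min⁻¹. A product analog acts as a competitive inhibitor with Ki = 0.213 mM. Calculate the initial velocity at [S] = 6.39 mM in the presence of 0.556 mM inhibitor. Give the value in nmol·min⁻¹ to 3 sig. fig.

2.56 nmol·min⁻¹

α = 1 + [I]/Ki = 1 + 0.556/0.213 = 3.610.
For a competitive inhibitor, Vmax is unchanged and the apparent Km becomes α·Km: Km,app = 60.3 mM, Vmax,app = 26.7 nmol·min⁻¹.
v = Vmax,app·[S]/(Km,app + [S]) = 26.7 × 6.39/(60.3 + 6.39) = 2.56 nmol·min⁻¹.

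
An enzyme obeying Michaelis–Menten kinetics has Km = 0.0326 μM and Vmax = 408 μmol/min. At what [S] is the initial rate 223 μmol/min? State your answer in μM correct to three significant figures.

Rearranging v = Vmax[S]/(Km+[S]) gives [S] = Km·v/(Vmax − v).
[S] = 0.0326 × 223 / (408 − 223) = 7.270/185.0 = 0.0393 μM.

0.0393 μM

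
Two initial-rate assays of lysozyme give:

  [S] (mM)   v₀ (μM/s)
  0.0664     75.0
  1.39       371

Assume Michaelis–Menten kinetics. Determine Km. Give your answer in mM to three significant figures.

From v = Vmax[S]/(Km+[S]), each point gives Vmax = v(Km+[S])/[S].
Equating: 75.0(Km+0.0664)/0.0664 = 371(Km+1.39)/1.39.
1130·Km + 75.0 = 266.9·Km + 371, so (1130 − 266.9)·Km = 371 − 75.0.
Km = 296.0/862.6 = 0.343 mM; then Vmax = 75.0(0.343+0.0664)/0.0664 = 463 μM/s.

0.343 mM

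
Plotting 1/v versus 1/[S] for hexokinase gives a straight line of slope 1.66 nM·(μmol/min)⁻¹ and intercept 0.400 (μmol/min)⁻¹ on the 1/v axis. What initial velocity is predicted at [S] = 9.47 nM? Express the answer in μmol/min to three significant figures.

1.74 μmol/min

The y-intercept is 1/Vmax, so Vmax = 1/0.400 = 2.50 μmol/min.
The slope is Km/Vmax, so Km = 1.66 × 2.50 = 4.15 nM.
Then v = 2.50 × 9.47/(4.15 + 9.47) = 1.74 μmol/min.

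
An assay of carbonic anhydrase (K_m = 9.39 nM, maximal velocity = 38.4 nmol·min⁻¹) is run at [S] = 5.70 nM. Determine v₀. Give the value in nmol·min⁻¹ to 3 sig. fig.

14.5 nmol·min⁻¹

[S]/(Km+[S]) = 5.70/15.09 = 0.3777, the fractional saturation.
v = 0.3777 × Vmax = 0.3777 × 38.4 = 14.5 nmol·min⁻¹.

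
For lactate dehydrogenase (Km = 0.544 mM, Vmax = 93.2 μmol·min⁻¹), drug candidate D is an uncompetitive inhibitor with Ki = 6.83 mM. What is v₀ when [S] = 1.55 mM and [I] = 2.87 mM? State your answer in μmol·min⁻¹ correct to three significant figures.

α = 1 + [I]/Ki = 1 + 2.87/6.83 = 1.420.
For an uncompetitive inhibitor, both parameters are divided by α, giving Vmax/α and Km/α: Km,app = 0.383 mM, Vmax,app = 65.6 μmol·min⁻¹.
v = Vmax,app·[S]/(Km,app + [S]) = 65.6 × 1.55/(0.383 + 1.55) = 52.6 μmol·min⁻¹.

52.6 μmol·min⁻¹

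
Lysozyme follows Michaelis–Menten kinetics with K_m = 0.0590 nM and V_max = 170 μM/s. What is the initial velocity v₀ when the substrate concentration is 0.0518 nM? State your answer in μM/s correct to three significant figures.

79.5 μM/s

v = Vmax·[S]/(Km + [S]) = 170 × 0.0518 / (0.0590 + 0.0518)
  = 8.806 / 0.1108 = 79.5 μM/s.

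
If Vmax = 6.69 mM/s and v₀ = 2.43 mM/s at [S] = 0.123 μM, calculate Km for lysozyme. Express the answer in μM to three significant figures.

v/Vmax = 2.43/6.69 = 0.3632 = [S]/(Km+[S]).
So Km + [S] = [S]/0.3632 = 0.3386 μM, giving Km = 0.3386 − 0.123 = 0.216 μM.

0.216 μM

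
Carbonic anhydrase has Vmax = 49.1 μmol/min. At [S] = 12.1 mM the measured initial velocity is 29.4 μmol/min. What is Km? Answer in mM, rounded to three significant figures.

From v = Vmax[S]/(Km+[S]), Km = [S](Vmax − v)/v.
Km = 12.1 × (49.1 − 29.4) / 29.4 = 238.4/29.4 = 8.11 mM.

8.11 mM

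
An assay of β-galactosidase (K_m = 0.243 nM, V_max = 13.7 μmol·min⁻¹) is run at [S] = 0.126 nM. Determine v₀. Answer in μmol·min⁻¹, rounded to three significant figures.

[S]/(Km+[S]) = 0.126/0.3690 = 0.3415, the fractional saturation.
v = 0.3415 × Vmax = 0.3415 × 13.7 = 4.68 μmol·min⁻¹.

4.68 μmol·min⁻¹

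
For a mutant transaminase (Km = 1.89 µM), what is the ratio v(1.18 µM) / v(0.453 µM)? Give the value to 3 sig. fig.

1.99

The fractional saturations are [S]/(Km+[S]) = 0.453/2.343 = 0.1933 and 1.18/3.070 = 0.3844.
v₂/v₁ is just their ratio: 0.3844/0.1933 = 1.99.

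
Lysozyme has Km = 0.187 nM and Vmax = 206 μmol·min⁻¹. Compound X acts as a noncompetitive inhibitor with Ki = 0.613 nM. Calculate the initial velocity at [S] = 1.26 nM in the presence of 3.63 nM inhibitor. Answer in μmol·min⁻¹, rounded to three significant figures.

α = 1 + [I]/Ki = 1 + 3.63/0.613 = 6.922.
For a noncompetitive inhibitor, Vmax is reduced to Vmax/α while Km is unchanged: Km,app = 0.187 nM, Vmax,app = 29.8 μmol·min⁻¹.
v = Vmax,app·[S]/(Km,app + [S]) = 29.8 × 1.26/(0.187 + 1.26) = 25.9 μmol·min⁻¹.

25.9 μmol·min⁻¹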